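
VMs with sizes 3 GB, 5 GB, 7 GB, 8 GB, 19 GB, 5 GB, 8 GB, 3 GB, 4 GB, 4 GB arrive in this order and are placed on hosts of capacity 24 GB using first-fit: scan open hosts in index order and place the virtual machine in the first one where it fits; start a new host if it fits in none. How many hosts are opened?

3

  3 → host 1 (new)  [load 3/24]
  5 → host 1  [load 8/24]
  7 → host 1  [load 15/24]
  8 → host 1  [load 23/24]
  19 → host 2 (new)  [load 19/24]
  5 → host 2  [load 24/24]
  8 → host 3 (new)  [load 8/24]
  3 → host 3  [load 11/24]
  4 → host 3  [load 15/24]
  4 → host 3  [load 19/24]
3 hosts opened.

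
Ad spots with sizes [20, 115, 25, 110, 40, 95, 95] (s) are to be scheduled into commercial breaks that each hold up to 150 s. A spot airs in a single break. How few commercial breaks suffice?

4

Total = 115 + 110 + 95 + 95 + 40 + 25 + 20 = 500 s.
Lower bound: ⌈500/150⌉ = 4 commercial breaks.
A packing using 4 commercial breaks:
  break 1: 115 + 25 = 140
  break 2: 110 + 40 = 150
  break 3: 95 + 20 = 115
  break 4: 95 = 95
This matches the lower bound, so 4 is optimal.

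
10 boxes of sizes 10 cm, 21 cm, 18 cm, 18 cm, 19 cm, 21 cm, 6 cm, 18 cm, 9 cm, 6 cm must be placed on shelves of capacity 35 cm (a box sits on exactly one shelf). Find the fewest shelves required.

Total = 21 + 21 + 19 + 18 + 18 + 18 + 10 + 9 + 6 + 6 = 146 cm.
Lower bound: ⌈146/35⌉ = 5 shelves.
Also, 6 boxes each exceed 35/2 cm, and no two of those can share a shelf, so at least 6 shelves are needed.
A packing using 6 shelves:
  shelf 1: 21 + 10 = 31
  shelf 2: 21 + 9 = 30
  shelf 3: 19 + 6 + 6 = 31
  shelf 4: 18 = 18
  shelf 5: 18 = 18
  shelf 6: 18 = 18
This matches the lower bound, so 6 is optimal.

6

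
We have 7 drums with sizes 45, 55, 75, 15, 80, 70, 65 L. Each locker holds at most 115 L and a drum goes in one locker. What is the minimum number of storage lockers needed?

Total = 80 + 75 + 70 + 65 + 55 + 45 + 15 = 405 L.
Lower bound: ⌈405/115⌉ = 4 storage lockers.
A packing using 5 storage lockers:
  locker 1: 80 + 15 = 95
  locker 2: 75 = 75
  locker 3: 70 + 45 = 115
  locker 4: 65 = 65
  locker 5: 55 = 55
No arrangement into 4 storage lockers stays within capacity, so 5 is optimal.

5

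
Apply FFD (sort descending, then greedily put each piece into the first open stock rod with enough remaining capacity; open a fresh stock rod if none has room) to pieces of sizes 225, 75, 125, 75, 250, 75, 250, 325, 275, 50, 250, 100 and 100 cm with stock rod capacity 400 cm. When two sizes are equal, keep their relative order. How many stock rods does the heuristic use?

6

Sorted descending: 325, 275, 250, 250, 250, 225, 125, 100, 100, 75, 75, 75, 50.
  325 → stock rod 1 (new)  [load 325/400]
  275 → stock rod 2 (new)  [load 275/400]
  250 → stock rod 3 (new)  [load 250/400]
  250 → stock rod 4 (new)  [load 250/400]
  250 → stock rod 5 (new)  [load 250/400]
  225 → stock rod 6 (new)  [load 225/400]
  125 → stock rod 2  [load 400/400]
  100 → stock rod 3  [load 350/400]
  100 → stock rod 4  [load 350/400]
  75 → stock rod 1  [load 400/400]
  75 → stock rod 5  [load 325/400]
  75 → stock rod 5  [load 400/400]
  50 → stock rod 3  [load 400/400]
6 stock rods opened.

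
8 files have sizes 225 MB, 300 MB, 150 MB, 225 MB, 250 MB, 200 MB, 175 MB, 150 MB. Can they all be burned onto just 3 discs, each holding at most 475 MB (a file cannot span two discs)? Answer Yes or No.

No

Total = 1675 MB; ⌈1675/475⌉ = 4.
At least 4 discs are required, but only 3 are allowed.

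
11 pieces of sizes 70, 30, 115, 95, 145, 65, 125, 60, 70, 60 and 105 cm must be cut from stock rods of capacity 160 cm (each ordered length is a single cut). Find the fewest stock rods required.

Total = 145 + 125 + 115 + 105 + 95 + 70 + 70 + 65 + 60 + 60 + 30 = 940 cm.
Lower bound: ⌈940/160⌉ = 6 stock rods.
A packing using 7 stock rods:
  stock rod 1: 145 = 145
  stock rod 2: 125 + 30 = 155
  stock rod 3: 115 = 115
  stock rod 4: 105 = 105
  stock rod 5: 95 + 65 = 160
  stock rod 6: 70 + 70 = 140
  stock rod 7: 60 + 60 = 120
No arrangement into 6 stock rods stays within capacity, so 7 is optimal.

7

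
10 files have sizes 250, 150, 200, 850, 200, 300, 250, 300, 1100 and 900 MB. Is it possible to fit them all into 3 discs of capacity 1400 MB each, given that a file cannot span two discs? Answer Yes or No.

No

Total = 4500 MB; ⌈4500/1400⌉ = 4.
At least 4 discs are required, but only 3 are allowed.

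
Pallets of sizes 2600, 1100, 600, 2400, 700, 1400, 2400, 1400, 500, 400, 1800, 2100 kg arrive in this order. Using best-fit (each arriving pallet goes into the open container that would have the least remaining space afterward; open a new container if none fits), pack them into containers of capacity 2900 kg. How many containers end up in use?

7

  2600 → container 1 (new)  [load 2600/2900]
  1100 → container 2 (new)  [load 1100/2900]
  600 → container 2  [load 1700/2900]
  2400 → container 3 (new)  [load 2400/2900]
  700 → container 2  [load 2400/2900]
  1400 → container 4 (new)  [load 1400/2900]
  2400 → container 5 (new)  [load 2400/2900]
  1400 → container 4  [load 2800/2900]
  500 → container 2  [load 2900/2900]
  400 → container 3  [load 2800/2900]
  1800 → container 6 (new)  [load 1800/2900]
  2100 → container 7 (new)  [load 2100/2900]
7 containers opened.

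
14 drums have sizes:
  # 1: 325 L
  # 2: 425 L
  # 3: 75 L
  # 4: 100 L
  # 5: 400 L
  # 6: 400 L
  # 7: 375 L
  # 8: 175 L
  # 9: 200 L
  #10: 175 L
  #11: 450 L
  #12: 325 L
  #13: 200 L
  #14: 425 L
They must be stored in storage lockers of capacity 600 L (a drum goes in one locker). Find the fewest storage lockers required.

Total = 450 + 425 + 425 + 400 + 400 + 375 + 325 + 325 + 200 + 200 + 175 + 175 + 100 + 75 = 4050 L.
Lower bound: ⌈4050/600⌉ = 7 storage lockers.
Also, 8 drums each exceed 300 L, and no two of those can share a locker, so at least 8 storage lockers are needed.
A packing using 8 storage lockers:
  locker 1: 450 + 100 = 550
  locker 2: 425 + 175 = 600
  locker 3: 425 + 175 = 600
  locker 4: 400 + 200 = 600
  locker 5: 400 + 200 = 600
  locker 6: 375 + 75 = 450
  locker 7: 325 = 325
  locker 8: 325 = 325
This matches the lower bound, so 8 is optimal.

8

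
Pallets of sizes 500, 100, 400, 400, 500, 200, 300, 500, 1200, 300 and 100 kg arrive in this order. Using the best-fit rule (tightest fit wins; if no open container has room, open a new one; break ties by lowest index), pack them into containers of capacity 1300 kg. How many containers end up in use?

  500 → container 1 (new)  [load 500/1300]
  100 → container 1  [load 600/1300]
  400 → container 1  [load 1000/1300]
  400 → container 2 (new)  [load 400/1300]
  500 → container 2  [load 900/1300]
  200 → container 1  [load 1200/1300]
  300 → container 2  [load 1200/1300]
  500 → container 3 (new)  [load 500/1300]
  1200 → container 4 (new)  [load 1200/1300]
  300 → container 3  [load 800/1300]
  100 → container 1  [load 1300/1300]
4 containers opened.

4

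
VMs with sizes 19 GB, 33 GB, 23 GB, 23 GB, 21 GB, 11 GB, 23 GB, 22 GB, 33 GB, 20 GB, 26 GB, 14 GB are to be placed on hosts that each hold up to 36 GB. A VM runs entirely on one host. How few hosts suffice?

Total = 33 + 33 + 26 + 23 + 23 + 23 + 22 + 21 + 20 + 19 + 14 + 11 = 268 GB.
Lower bound: ⌈268/36⌉ = 8 hosts.
Also, 10 VMs each exceed 18 GB, and no two of those can share a host, so at least 10 hosts are needed.
A packing using 10 hosts:
  host 1: 33 = 33
  host 2: 33 = 33
  host 3: 26 = 26
  host 4: 23 + 11 = 34
  host 5: 23 = 23
  host 6: 23 = 23
  host 7: 22 + 14 = 36
  host 8: 21 = 21
  host 9: 20 = 20
  host 10: 19 = 19
This matches the lower bound, so 10 is optimal.

10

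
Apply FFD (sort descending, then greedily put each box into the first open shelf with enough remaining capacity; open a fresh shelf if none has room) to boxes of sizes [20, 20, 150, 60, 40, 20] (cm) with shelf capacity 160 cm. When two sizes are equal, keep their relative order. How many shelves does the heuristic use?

2

Sorted descending: 150, 60, 40, 20, 20, 20.
  150 → shelf 1 (new)  [load 150/160]
  60 → shelf 2 (new)  [load 60/160]
  40 → shelf 2  [load 100/160]
  20 → shelf 2  [load 120/160]
  20 → shelf 2  [load 140/160]
  20 → shelf 2  [load 160/160]
2 shelves opened.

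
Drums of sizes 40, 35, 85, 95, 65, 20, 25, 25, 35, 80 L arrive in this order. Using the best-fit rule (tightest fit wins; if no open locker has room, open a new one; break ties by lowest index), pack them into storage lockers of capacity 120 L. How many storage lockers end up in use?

5

  40 → locker 1 (new)  [load 40/120]
  35 → locker 1  [load 75/120]
  85 → locker 2 (new)  [load 85/120]
  95 → locker 3 (new)  [load 95/120]
  65 → locker 4 (new)  [load 65/120]
  20 → locker 3  [load 115/120]
  25 → locker 2  [load 110/120]
  25 → locker 1  [load 100/120]
  35 → locker 4  [load 100/120]
  80 → locker 5 (new)  [load 80/120]
5 storage lockers opened.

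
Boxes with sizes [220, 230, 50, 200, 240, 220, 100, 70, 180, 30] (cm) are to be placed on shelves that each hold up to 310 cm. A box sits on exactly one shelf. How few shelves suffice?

Total = 240 + 230 + 220 + 220 + 200 + 180 + 100 + 70 + 50 + 30 = 1540 cm.
Lower bound: ⌈1540/310⌉ = 5 shelves.
Also, 6 boxes each exceed 155 cm, and no two of those can share a shelf, so at least 6 shelves are needed.
A packing using 6 shelves:
  shelf 1: 240 + 70 = 310
  shelf 2: 230 + 50 + 30 = 310
  shelf 3: 220 = 220
  shelf 4: 220 = 220
  shelf 5: 200 + 100 = 300
  shelf 6: 180 = 180
This matches the lower bound, so 6 is optimal.

6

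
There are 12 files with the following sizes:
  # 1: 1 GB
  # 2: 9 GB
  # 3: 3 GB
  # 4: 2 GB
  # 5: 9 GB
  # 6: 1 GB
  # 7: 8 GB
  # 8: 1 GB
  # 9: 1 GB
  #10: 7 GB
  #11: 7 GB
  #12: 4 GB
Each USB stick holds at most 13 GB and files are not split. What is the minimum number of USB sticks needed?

Total = 9 + 9 + 8 + 7 + 7 + 4 + 3 + 2 + 1 + 1 + 1 + 1 = 53 GB.
Lower bound: ⌈53/13⌉ = 5 USB sticks.
A packing using 5 USB sticks:
  USB stick 1: 9 + 4 = 13
  USB stick 2: 9 + 3 + 1 = 13
  USB stick 3: 8 + 2 + 1 + 1 + 1 = 13
  USB stick 4: 7 = 7
  USB stick 5: 7 = 7
This matches the lower bound, so 5 is optimal.

5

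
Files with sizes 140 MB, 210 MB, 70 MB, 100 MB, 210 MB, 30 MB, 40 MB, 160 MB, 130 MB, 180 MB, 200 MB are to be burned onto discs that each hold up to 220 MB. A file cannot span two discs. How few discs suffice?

8

Total = 210 + 210 + 200 + 180 + 160 + 140 + 130 + 100 + 70 + 40 + 30 = 1470 MB.
Lower bound: ⌈1470/220⌉ = 7 discs.
A packing using 8 discs:
  disc 1: 210 = 210
  disc 2: 210 = 210
  disc 3: 200 = 200
  disc 4: 180 + 40 = 220
  disc 5: 160 + 30 = 190
  disc 6: 140 + 70 = 210
  disc 7: 130 = 130
  disc 8: 100 = 100
No arrangement into 7 discs stays within capacity, so 8 is optimal.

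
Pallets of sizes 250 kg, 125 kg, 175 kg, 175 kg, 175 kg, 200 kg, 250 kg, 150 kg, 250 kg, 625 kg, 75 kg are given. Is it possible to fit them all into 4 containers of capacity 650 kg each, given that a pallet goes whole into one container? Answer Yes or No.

A valid assignment using 4 containers:
  container 1: 625 = 625
  container 2: 250 + 250 + 150 = 650
  container 3: 250 + 200 + 175 = 625
  container 4: 175 + 175 + 125 + 75 = 550
Every load is within 650 kg, so 4 containers suffice.

Yes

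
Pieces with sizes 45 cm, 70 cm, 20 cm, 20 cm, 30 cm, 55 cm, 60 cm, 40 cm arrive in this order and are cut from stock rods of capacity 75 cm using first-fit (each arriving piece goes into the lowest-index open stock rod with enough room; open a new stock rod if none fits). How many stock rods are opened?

  45 → stock rod 1 (new)  [load 45/75]
  70 → stock rod 2 (new)  [load 70/75]
  20 → stock rod 1  [load 65/75]
  20 → stock rod 3 (new)  [load 20/75]
  30 → stock rod 3  [load 50/75]
  55 → stock rod 4 (new)  [load 55/75]
  60 → stock rod 5 (new)  [load 60/75]
  40 → stock rod 6 (new)  [load 40/75]
6 stock rods opened.

6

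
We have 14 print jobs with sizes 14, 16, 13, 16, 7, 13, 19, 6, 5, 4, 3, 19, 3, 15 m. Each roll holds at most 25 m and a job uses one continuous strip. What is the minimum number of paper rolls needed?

8

Total = 19 + 19 + 16 + 16 + 15 + 14 + 13 + 13 + 7 + 6 + 5 + 4 + 3 + 3 = 153 m.
Lower bound: ⌈153/25⌉ = 7 paper rolls.
Also, 8 print jobs each exceed 25/2 m, and no two of those can share a roll, so at least 8 paper rolls are needed.
A packing using 8 paper rolls:
  roll 1: 19 + 6 = 25
  roll 2: 19 + 5 = 24
  roll 3: 16 + 7 = 23
  roll 4: 16 + 4 + 3 = 23
  roll 5: 15 + 3 = 18
  roll 6: 14 = 14
  roll 7: 13 = 13
  roll 8: 13 = 13
This matches the lower bound, so 8 is optimal.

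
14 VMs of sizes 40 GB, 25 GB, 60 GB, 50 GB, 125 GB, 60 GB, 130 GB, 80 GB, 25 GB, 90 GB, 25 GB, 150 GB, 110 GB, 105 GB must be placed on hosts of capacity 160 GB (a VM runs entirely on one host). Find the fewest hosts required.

8

Total = 150 + 130 + 125 + 110 + 105 + 90 + 80 + 60 + 60 + 50 + 40 + 25 + 25 + 25 = 1075 GB.
Lower bound: ⌈1075/160⌉ = 7 hosts.
A packing using 8 hosts:
  host 1: 150 = 150
  host 2: 130 + 25 = 155
  host 3: 125 + 25 = 150
  host 4: 110 + 50 = 160
  host 5: 105 + 40 = 145
  host 6: 90 + 60 = 150
  host 7: 80 + 60 = 140
  host 8: 25 = 25
No arrangement into 7 hosts stays within capacity, so 8 is optimal.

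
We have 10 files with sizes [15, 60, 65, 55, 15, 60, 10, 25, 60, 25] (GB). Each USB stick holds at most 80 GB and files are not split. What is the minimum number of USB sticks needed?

6

Total = 65 + 60 + 60 + 60 + 55 + 25 + 25 + 15 + 15 + 10 = 390 GB.
Lower bound: ⌈390/80⌉ = 5 USB sticks.
A packing using 6 USB sticks:
  USB stick 1: 65 + 15 = 80
  USB stick 2: 60 + 15 = 75
  USB stick 3: 60 + 10 = 70
  USB stick 4: 60 = 60
  USB stick 5: 55 + 25 = 80
  USB stick 6: 25 = 25
No arrangement into 5 USB sticks stays within capacity, so 6 is optimal.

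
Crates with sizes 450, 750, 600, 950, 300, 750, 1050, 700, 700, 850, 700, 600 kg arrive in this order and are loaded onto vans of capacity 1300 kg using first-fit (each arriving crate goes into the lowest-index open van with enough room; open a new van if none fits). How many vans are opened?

9

  450 → van 1 (new)  [load 450/1300]
  750 → van 1  [load 1200/1300]
  600 → van 2 (new)  [load 600/1300]
  950 → van 3 (new)  [load 950/1300]
  300 → van 2  [load 900/1300]
  750 → van 4 (new)  [load 750/1300]
  1050 → van 5 (new)  [load 1050/1300]
  700 → van 6 (new)  [load 700/1300]
  700 → van 7 (new)  [load 700/1300]
  850 → van 8 (new)  [load 850/1300]
  700 → van 9 (new)  [load 700/1300]
  600 → van 6  [load 1300/1300]
9 vans opened.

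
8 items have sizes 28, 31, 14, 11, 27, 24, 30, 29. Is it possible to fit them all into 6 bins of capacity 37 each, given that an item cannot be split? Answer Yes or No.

No

Total = 194; ⌈194/37⌉ = 6.
The bound of 6 does not rule out 6, but exhaustive search shows no assignment into 6 bins of capacity 37 exists — the minimum is 7.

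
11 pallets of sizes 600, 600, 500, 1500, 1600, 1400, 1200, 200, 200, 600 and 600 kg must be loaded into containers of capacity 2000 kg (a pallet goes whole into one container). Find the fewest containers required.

Total = 1600 + 1500 + 1400 + 1200 + 600 + 600 + 600 + 600 + 500 + 200 + 200 = 9000 kg.
Lower bound: ⌈9000/2000⌉ = 5 containers.
A packing using 5 containers:
  container 1: 1600 + 200 + 200 = 2000
  container 2: 1500 + 500 = 2000
  container 3: 1400 + 600 = 2000
  container 4: 1200 + 600 = 1800
  container 5: 600 + 600 = 1200
This matches the lower bound, so 5 is optimal.

5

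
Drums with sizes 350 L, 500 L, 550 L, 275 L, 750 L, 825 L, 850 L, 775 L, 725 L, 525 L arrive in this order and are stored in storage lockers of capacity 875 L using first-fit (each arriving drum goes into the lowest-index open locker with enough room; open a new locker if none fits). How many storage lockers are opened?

  350 → locker 1 (new)  [load 350/875]
  500 → locker 1  [load 850/875]
  550 → locker 2 (new)  [load 550/875]
  275 → locker 2  [load 825/875]
  750 → locker 3 (new)  [load 750/875]
  825 → locker 4 (new)  [load 825/875]
  850 → locker 5 (new)  [load 850/875]
  775 → locker 6 (new)  [load 775/875]
  725 → locker 7 (new)  [load 725/875]
  525 → locker 8 (new)  [load 525/875]
8 storage lockers opened.

8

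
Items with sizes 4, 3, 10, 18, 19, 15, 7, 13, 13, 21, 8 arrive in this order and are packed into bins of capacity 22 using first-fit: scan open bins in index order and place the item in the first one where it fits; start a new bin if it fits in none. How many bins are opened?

  4 → bin 1 (new)  [load 4/22]
  3 → bin 1  [load 7/22]
  10 → bin 1  [load 17/22]
  18 → bin 2 (new)  [load 18/22]
  19 → bin 3 (new)  [load 19/22]
  15 → bin 4 (new)  [load 15/22]
  7 → bin 4  [load 22/22]
  13 → bin 5 (new)  [load 13/22]
  13 → bin 6 (new)  [load 13/22]
  21 → bin 7 (new)  [load 21/22]
  8 → bin 5  [load 21/22]
7 bins opened.

7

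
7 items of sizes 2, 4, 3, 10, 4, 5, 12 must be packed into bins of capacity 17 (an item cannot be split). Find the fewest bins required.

3

Total = 12 + 10 + 5 + 4 + 4 + 3 + 2 = 40.
Lower bound: ⌈40/17⌉ = 3 bins.
A packing using 3 bins:
  bin 1: 12 + 5 = 17
  bin 2: 10 + 4 + 3 = 17
  bin 3: 4 + 2 = 6
This matches the lower bound, so 3 is optimal.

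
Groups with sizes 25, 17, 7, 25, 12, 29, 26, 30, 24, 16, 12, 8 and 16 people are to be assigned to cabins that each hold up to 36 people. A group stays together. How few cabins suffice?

Total = 30 + 29 + 26 + 25 + 25 + 24 + 17 + 16 + 16 + 12 + 12 + 8 + 7 = 247 people.
Lower bound: ⌈247/36⌉ = 7 cabins.
A packing using 8 cabins:
  cabin 1: 30 = 30
  cabin 2: 29 + 7 = 36
  cabin 3: 26 + 8 = 34
  cabin 4: 25 = 25
  cabin 5: 25 = 25
  cabin 6: 24 + 12 = 36
  cabin 7: 17 + 16 = 33
  cabin 8: 16 + 12 = 28
No arrangement into 7 cabins stays within capacity, so 8 is optimal.

8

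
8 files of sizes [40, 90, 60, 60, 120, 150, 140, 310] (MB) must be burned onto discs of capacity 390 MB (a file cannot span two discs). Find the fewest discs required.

Total = 310 + 150 + 140 + 120 + 90 + 60 + 60 + 40 = 970 MB.
Lower bound: ⌈970/390⌉ = 3 discs.
A packing using 3 discs:
  disc 1: 310 + 60 = 370
  disc 2: 150 + 140 + 90 = 380
  disc 3: 120 + 60 + 40 = 220
This matches the lower bound, so 3 is optimal.

3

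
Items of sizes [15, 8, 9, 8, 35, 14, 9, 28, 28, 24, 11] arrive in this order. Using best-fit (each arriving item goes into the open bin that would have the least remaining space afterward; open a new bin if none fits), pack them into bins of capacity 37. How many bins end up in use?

6

  15 → bin 1 (new)  [load 15/37]
  8 → bin 1  [load 23/37]
  9 → bin 1  [load 32/37]
  8 → bin 2 (new)  [load 8/37]
  35 → bin 3 (new)  [load 35/37]
  14 → bin 2  [load 22/37]
  9 → bin 2  [load 31/37]
  28 → bin 4 (new)  [load 28/37]
  28 → bin 5 (new)  [load 28/37]
  24 → bin 6 (new)  [load 24/37]
  11 → bin 6  [load 35/37]
6 bins opened.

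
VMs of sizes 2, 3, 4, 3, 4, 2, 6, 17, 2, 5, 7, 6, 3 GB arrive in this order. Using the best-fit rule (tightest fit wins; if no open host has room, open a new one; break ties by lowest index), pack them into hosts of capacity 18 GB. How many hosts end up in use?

4

  2 → host 1 (new)  [load 2/18]
  3 → host 1  [load 5/18]
  4 → host 1  [load 9/18]
  3 → host 1  [load 12/18]
  4 → host 1  [load 16/18]
  2 → host 1  [load 18/18]
  6 → host 2 (new)  [load 6/18]
  17 → host 3 (new)  [load 17/18]
  2 → host 2  [load 8/18]
  5 → host 2  [load 13/18]
  7 → host 4 (new)  [load 7/18]
  6 → host 4  [load 13/18]
  3 → host 2  [load 16/18]
4 hosts opened.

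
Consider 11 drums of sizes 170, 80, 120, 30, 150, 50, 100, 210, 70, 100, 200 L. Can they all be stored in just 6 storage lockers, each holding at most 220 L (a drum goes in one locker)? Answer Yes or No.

Yes

A valid assignment using 6 storage lockers:
  locker 1: 210 = 210
  locker 2: 200 = 200
  locker 3: 170 + 50 = 220
  locker 4: 150 + 70 = 220
  locker 5: 120 + 100 = 220
  locker 6: 100 + 80 + 30 = 210
Every load is within 220 L, so 6 storage lockers suffice.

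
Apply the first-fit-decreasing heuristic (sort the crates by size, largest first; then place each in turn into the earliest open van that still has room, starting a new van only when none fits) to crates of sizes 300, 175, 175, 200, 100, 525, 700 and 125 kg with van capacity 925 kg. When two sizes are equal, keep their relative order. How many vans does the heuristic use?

3

Sorted descending: 700, 525, 300, 200, 175, 175, 125, 100.
  700 → van 1 (new)  [load 700/925]
  525 → van 2 (new)  [load 525/925]
  300 → van 2  [load 825/925]
  200 → van 1  [load 900/925]
  175 → van 3 (new)  [load 175/925]
  175 → van 3  [load 350/925]
  125 → van 3  [load 475/925]
  100 → van 2  [load 925/925]
3 vans opened.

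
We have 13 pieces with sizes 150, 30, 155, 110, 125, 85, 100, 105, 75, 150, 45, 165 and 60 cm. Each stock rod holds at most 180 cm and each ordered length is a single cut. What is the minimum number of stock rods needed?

9

Total = 165 + 155 + 150 + 150 + 125 + 110 + 105 + 100 + 85 + 75 + 60 + 45 + 30 = 1355 cm.
Lower bound: ⌈1355/180⌉ = 8 stock rods.
A packing using 9 stock rods:
  stock rod 1: 165 = 165
  stock rod 2: 155 = 155
  stock rod 3: 150 + 30 = 180
  stock rod 4: 150 = 150
  stock rod 5: 125 + 45 = 170
  stock rod 6: 110 + 60 = 170
  stock rod 7: 105 + 75 = 180
  stock rod 8: 100 = 100
  stock rod 9: 85 = 85
No arrangement into 8 stock rods stays within capacity, so 9 is optimal.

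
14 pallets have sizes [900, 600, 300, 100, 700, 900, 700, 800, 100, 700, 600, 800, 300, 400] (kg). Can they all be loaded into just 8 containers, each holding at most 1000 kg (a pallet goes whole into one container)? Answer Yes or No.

No

Total = 7900 kg; ⌈7900/1000⌉ = 8.
9 pallets each exceed half the capacity and cannot share a container, forcing at least 9 containers.
At least 9 containers are required, but only 8 are allowed.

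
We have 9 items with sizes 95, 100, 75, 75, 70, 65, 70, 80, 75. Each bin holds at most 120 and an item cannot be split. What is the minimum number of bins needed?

Total = 100 + 95 + 80 + 75 + 75 + 75 + 70 + 70 + 65 = 705.
Lower bound: ⌈705/120⌉ = 6 bins.
Also, 9 items each exceed 60, and no two of those can share a bin, so at least 9 bins are needed.
A packing using 9 bins:
  bin 1: 100 = 100
  bin 2: 95 = 95
  bin 3: 80 = 80
  bin 4: 75 = 75
  bin 5: 75 = 75
  bin 6: 75 = 75
  bin 7: 70 = 70
  bin 8: 70 = 70
  bin 9: 65 = 65
This matches the lower bound, so 9 is optimal.

9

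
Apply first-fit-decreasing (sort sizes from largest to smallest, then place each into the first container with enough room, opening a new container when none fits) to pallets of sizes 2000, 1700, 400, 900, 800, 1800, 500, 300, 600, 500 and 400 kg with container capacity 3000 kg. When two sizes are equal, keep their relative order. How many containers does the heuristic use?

4

Sorted descending: 2000, 1800, 1700, 900, 800, 600, 500, 500, 400, 400, 300.
  2000 → container 1 (new)  [load 2000/3000]
  1800 → container 2 (new)  [load 1800/3000]
  1700 → container 3 (new)  [load 1700/3000]
  900 → container 1  [load 2900/3000]
  800 → container 2  [load 2600/3000]
  600 → container 3  [load 2300/3000]
  500 → container 3  [load 2800/3000]
  500 → container 4 (new)  [load 500/3000]
  400 → container 2  [load 3000/3000]
  400 → container 4  [load 900/3000]
  300 → container 4  [load 1200/3000]
4 containers opened.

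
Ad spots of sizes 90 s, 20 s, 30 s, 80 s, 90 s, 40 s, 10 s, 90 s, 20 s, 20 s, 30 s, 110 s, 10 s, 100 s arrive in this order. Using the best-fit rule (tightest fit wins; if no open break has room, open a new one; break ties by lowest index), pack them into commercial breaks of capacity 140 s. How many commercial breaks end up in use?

6

  90 → break 1 (new)  [load 90/140]
  20 → break 1  [load 110/140]
  30 → break 1  [load 140/140]
  80 → break 2 (new)  [load 80/140]
  90 → break 3 (new)  [load 90/140]
  40 → break 3  [load 130/140]
  10 → break 3  [load 140/140]
  90 → break 4 (new)  [load 90/140]
  20 → break 4  [load 110/140]
  20 → break 4  [load 130/140]
  30 → break 2  [load 110/140]
  110 → break 5 (new)  [load 110/140]
  10 → break 4  [load 140/140]
  100 → break 6 (new)  [load 100/140]
6 commercial breaks opened.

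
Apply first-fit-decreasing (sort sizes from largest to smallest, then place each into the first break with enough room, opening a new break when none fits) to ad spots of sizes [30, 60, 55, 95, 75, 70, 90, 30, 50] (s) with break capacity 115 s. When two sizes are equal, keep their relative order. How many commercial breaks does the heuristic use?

Sorted descending: 95, 90, 75, 70, 60, 55, 50, 30, 30.
  95 → break 1 (new)  [load 95/115]
  90 → break 2 (new)  [load 90/115]
  75 → break 3 (new)  [load 75/115]
  70 → break 4 (new)  [load 70/115]
  60 → break 5 (new)  [load 60/115]
  55 → break 5  [load 115/115]
  50 → break 6 (new)  [load 50/115]
  30 → break 3  [load 105/115]
  30 → break 4  [load 100/115]
6 commercial breaks opened.

6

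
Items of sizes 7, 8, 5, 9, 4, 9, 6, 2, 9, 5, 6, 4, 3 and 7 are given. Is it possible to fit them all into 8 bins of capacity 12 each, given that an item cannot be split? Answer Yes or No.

A valid assignment using 8 bins:
  bin 1: 9 + 3 = 12
  bin 2: 9 + 2 = 11
  bin 3: 9 = 9
  bin 4: 8 + 4 = 12
  bin 5: 7 + 5 = 12
  bin 6: 7 + 5 = 12
  bin 7: 6 + 6 = 12
  bin 8: 4 = 4
Every load is within 12, so 8 bins suffice.

Yes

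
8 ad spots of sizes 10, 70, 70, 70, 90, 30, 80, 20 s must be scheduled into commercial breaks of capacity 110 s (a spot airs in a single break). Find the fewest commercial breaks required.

5

Total = 90 + 80 + 70 + 70 + 70 + 30 + 20 + 10 = 440 s.
Lower bound: ⌈440/110⌉ = 4 commercial breaks.
Also, 5 ad spots each exceed 55 s, and no two of those can share a break, so at least 5 commercial breaks are needed.
A packing using 5 commercial breaks:
  break 1: 90 + 20 = 110
  break 2: 80 + 30 = 110
  break 3: 70 + 10 = 80
  break 4: 70 = 70
  break 5: 70 = 70
This matches the lower bound, so 5 is optimal.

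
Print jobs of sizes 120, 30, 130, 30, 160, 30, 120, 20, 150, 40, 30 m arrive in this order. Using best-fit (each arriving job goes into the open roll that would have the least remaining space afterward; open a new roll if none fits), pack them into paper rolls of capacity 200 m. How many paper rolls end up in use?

5

  120 → roll 1 (new)  [load 120/200]
  30 → roll 1  [load 150/200]
  130 → roll 2 (new)  [load 130/200]
  30 → roll 1  [load 180/200]
  160 → roll 3 (new)  [load 160/200]
  30 → roll 3  [load 190/200]
  120 → roll 4 (new)  [load 120/200]
  20 → roll 1  [load 200/200]
  150 → roll 5 (new)  [load 150/200]
  40 → roll 5  [load 190/200]
  30 → roll 2  [load 160/200]
5 paper rolls opened.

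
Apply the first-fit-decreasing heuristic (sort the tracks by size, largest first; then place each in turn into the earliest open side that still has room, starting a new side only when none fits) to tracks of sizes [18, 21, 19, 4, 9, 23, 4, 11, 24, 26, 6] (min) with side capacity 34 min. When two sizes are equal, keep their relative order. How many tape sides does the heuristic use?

6

Sorted descending: 26, 24, 23, 21, 19, 18, 11, 9, 6, 4, 4.
  26 → side 1 (new)  [load 26/34]
  24 → side 2 (new)  [load 24/34]
  23 → side 3 (new)  [load 23/34]
  21 → side 4 (new)  [load 21/34]
  19 → side 5 (new)  [load 19/34]
  18 → side 6 (new)  [load 18/34]
  11 → side 3  [load 34/34]
  9 → side 2  [load 33/34]
  6 → side 1  [load 32/34]
  4 → side 4  [load 25/34]
  4 → side 4  [load 29/34]
6 tape sides opened.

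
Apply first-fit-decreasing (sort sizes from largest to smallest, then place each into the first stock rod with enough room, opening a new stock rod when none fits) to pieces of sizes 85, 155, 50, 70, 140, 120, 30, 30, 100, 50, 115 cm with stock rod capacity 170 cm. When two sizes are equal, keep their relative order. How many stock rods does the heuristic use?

6

Sorted descending: 155, 140, 120, 115, 100, 85, 70, 50, 50, 30, 30.
  155 → stock rod 1 (new)  [load 155/170]
  140 → stock rod 2 (new)  [load 140/170]
  120 → stock rod 3 (new)  [load 120/170]
  115 → stock rod 4 (new)  [load 115/170]
  100 → stock rod 5 (new)  [load 100/170]
  85 → stock rod 6 (new)  [load 85/170]
  70 → stock rod 5  [load 170/170]
  50 → stock rod 3  [load 170/170]
  50 → stock rod 4  [load 165/170]
  30 → stock rod 2  [load 170/170]
  30 → stock rod 6  [load 115/170]
6 stock rods opened.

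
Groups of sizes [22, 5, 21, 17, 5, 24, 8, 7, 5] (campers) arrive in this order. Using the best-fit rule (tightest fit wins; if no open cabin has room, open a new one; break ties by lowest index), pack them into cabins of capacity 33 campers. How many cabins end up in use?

  22 → cabin 1 (new)  [load 22/33]
  5 → cabin 1  [load 27/33]
  21 → cabin 2 (new)  [load 21/33]
  17 → cabin 3 (new)  [load 17/33]
  5 → cabin 1  [load 32/33]
  24 → cabin 4 (new)  [load 24/33]
  8 → cabin 4  [load 32/33]
  7 → cabin 2  [load 28/33]
  5 → cabin 2  [load 33/33]
4 cabins opened.

4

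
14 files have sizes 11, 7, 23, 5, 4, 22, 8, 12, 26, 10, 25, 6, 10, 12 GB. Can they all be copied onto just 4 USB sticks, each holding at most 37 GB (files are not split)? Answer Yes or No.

Total = 181 GB; ⌈181/37⌉ = 5.
At least 5 USB sticks are required, but only 4 are allowed.

No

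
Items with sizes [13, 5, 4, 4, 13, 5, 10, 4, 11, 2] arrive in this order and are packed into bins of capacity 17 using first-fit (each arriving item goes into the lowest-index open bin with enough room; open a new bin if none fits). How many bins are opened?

5

  13 → bin 1 (new)  [load 13/17]
  5 → bin 2 (new)  [load 5/17]
  4 → bin 1  [load 17/17]
  4 → bin 2  [load 9/17]
  13 → bin 3 (new)  [load 13/17]
  5 → bin 2  [load 14/17]
  10 → bin 4 (new)  [load 10/17]
  4 → bin 3  [load 17/17]
  11 → bin 5 (new)  [load 11/17]
  2 → bin 2  [load 16/17]
5 bins opened.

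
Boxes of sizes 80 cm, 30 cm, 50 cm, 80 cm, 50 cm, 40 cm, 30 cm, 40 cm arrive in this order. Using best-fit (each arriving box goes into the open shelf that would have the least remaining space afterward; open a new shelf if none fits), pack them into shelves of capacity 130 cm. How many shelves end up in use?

4

  80 → shelf 1 (new)  [load 80/130]
  30 → shelf 1  [load 110/130]
  50 → shelf 2 (new)  [load 50/130]
  80 → shelf 2  [load 130/130]
  50 → shelf 3 (new)  [load 50/130]
  40 → shelf 3  [load 90/130]
  30 → shelf 3  [load 120/130]
  40 → shelf 4 (new)  [load 40/130]
4 shelves opened.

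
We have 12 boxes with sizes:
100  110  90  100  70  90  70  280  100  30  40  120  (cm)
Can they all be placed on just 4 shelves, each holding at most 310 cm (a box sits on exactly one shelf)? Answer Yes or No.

Yes

A valid assignment using 4 shelves:
  shelf 1: 280 + 30 = 310
  shelf 2: 120 + 110 + 70 = 300
  shelf 3: 100 + 100 + 100 = 300
  shelf 4: 90 + 90 + 70 + 40 = 290
Every load is within 310 cm, so 4 shelves suffice.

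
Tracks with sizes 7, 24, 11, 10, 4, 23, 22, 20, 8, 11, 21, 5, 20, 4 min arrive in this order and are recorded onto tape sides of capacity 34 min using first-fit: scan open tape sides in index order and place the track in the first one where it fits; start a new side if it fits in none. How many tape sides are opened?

  7 → side 1 (new)  [load 7/34]
  24 → side 1  [load 31/34]
  11 → side 2 (new)  [load 11/34]
  10 → side 2  [load 21/34]
  4 → side 2  [load 25/34]
  23 → side 3 (new)  [load 23/34]
  22 → side 4 (new)  [load 22/34]
  20 → side 5 (new)  [load 20/34]
  8 → side 2  [load 33/34]
  11 → side 3  [load 34/34]
  21 → side 6 (new)  [load 21/34]
  5 → side 4  [load 27/34]
  20 → side 7 (new)  [load 20/34]
  4 → side 4  [load 31/34]
7 tape sides opened.

7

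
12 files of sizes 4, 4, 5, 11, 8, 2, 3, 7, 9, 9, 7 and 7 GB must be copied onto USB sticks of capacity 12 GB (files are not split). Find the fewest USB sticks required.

7

Total = 11 + 9 + 9 + 8 + 7 + 7 + 7 + 5 + 4 + 4 + 3 + 2 = 76 GB.
Lower bound: ⌈76/12⌉ = 7 USB sticks.
A packing using 7 USB sticks:
  USB stick 1: 11 = 11
  USB stick 2: 9 + 3 = 12
  USB stick 3: 9 + 2 = 11
  USB stick 4: 8 + 4 = 12
  USB stick 5: 7 + 5 = 12
  USB stick 6: 7 + 4 = 11
  USB stick 7: 7 = 7
This matches the lower bound, so 7 is optimal.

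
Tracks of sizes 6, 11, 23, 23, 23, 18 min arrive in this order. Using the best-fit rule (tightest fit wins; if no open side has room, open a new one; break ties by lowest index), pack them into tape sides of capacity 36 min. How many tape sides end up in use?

4

  6 → side 1 (new)  [load 6/36]
  11 → side 1  [load 17/36]
  23 → side 2 (new)  [load 23/36]
  23 → side 3 (new)  [load 23/36]
  23 → side 4 (new)  [load 23/36]
  18 → side 1  [load 35/36]
4 tape sides opened.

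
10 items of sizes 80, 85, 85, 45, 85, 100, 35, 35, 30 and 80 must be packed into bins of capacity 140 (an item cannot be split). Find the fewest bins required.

6

Total = 100 + 85 + 85 + 85 + 80 + 80 + 45 + 35 + 35 + 30 = 660.
Lower bound: ⌈660/140⌉ = 5 bins.
Also, 6 items each exceed 70, and no two of those can share a bin, so at least 6 bins are needed.
A packing using 6 bins:
  bin 1: 100 + 35 = 135
  bin 2: 85 + 45 = 130
  bin 3: 85 + 35 = 120
  bin 4: 85 + 30 = 115
  bin 5: 80 = 80
  bin 6: 80 = 80
This matches the lower bound, so 6 is optimal.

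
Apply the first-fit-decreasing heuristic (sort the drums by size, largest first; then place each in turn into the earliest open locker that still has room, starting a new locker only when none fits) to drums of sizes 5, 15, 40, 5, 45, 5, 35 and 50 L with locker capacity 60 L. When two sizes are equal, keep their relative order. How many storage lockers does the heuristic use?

Sorted descending: 50, 45, 40, 35, 15, 5, 5, 5.
  50 → locker 1 (new)  [load 50/60]
  45 → locker 2 (new)  [load 45/60]
  40 → locker 3 (new)  [load 40/60]
  35 → locker 4 (new)  [load 35/60]
  15 → locker 2  [load 60/60]
  5 → locker 1  [load 55/60]
  5 → locker 1  [load 60/60]
  5 → locker 3  [load 45/60]
4 storage lockers opened.

4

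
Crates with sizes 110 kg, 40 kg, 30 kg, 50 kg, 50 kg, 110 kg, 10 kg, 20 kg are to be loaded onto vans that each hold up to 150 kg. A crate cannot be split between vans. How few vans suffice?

3

Total = 110 + 110 + 50 + 50 + 40 + 30 + 20 + 10 = 420 kg.
Lower bound: ⌈420/150⌉ = 3 vans.
A packing using 3 vans:
  van 1: 110 + 40 = 150
  van 2: 110 + 30 + 10 = 150
  van 3: 50 + 50 + 20 = 120
This matches the lower bound, so 3 is optimal.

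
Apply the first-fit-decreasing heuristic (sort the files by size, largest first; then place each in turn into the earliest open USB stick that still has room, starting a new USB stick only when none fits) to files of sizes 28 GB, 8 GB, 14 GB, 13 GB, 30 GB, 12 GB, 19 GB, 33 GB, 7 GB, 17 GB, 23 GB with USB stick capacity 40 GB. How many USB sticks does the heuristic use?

6

Sorted descending: 33, 30, 28, 23, 19, 17, 14, 13, 12, 8, 7.
  33 → USB stick 1 (new)  [load 33/40]
  30 → USB stick 2 (new)  [load 30/40]
  28 → USB stick 3 (new)  [load 28/40]
  23 → USB stick 4 (new)  [load 23/40]
  19 → USB stick 5 (new)  [load 19/40]
  17 → USB stick 4  [load 40/40]
  14 → USB stick 5  [load 33/40]
  13 → USB stick 6 (new)  [load 13/40]
  12 → USB stick 3  [load 40/40]
  8 → USB stick 2  [load 38/40]
  7 → USB stick 1  [load 40/40]
6 USB sticks opened.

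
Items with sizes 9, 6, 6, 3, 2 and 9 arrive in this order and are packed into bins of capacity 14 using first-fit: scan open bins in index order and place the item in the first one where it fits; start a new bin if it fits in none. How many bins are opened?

3

  9 → bin 1 (new)  [load 9/14]
  6 → bin 2 (new)  [load 6/14]
  6 → bin 2  [load 12/14]
  3 → bin 1  [load 12/14]
  2 → bin 1  [load 14/14]
  9 → bin 3 (new)  [load 9/14]
3 bins opened.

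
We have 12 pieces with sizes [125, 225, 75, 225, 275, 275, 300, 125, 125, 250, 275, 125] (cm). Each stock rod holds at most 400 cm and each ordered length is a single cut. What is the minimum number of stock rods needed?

Total = 300 + 275 + 275 + 275 + 250 + 225 + 225 + 125 + 125 + 125 + 125 + 75 = 2400 cm.
Lower bound: ⌈2400/400⌉ = 6 stock rods.
Also, 7 pieces each exceed 200 cm, and no two of those can share a stock rod, so at least 7 stock rods are needed.
A packing using 7 stock rods:
  stock rod 1: 300 + 75 = 375
  stock rod 2: 275 + 125 = 400
  stock rod 3: 275 + 125 = 400
  stock rod 4: 275 + 125 = 400
  stock rod 5: 250 + 125 = 375
  stock rod 6: 225 = 225
  stock rod 7: 225 = 225
This matches the lower bound, so 7 is optimal.

7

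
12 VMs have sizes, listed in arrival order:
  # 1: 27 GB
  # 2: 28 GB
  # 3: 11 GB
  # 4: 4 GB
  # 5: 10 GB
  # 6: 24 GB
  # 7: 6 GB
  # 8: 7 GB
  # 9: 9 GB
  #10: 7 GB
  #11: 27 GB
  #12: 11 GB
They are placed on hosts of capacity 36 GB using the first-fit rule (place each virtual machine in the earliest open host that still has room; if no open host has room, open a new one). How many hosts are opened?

6

  27 → host 1 (new)  [load 27/36]
  28 → host 2 (new)  [load 28/36]
  11 → host 3 (new)  [load 11/36]
  4 → host 1  [load 31/36]
  10 → host 3  [load 21/36]
  24 → host 4 (new)  [load 24/36]
  6 → host 2  [load 34/36]
  7 → host 3  [load 28/36]
  9 → host 4  [load 33/36]
  7 → host 3  [load 35/36]
  27 → host 5 (new)  [load 27/36]
  11 → host 6 (new)  [load 11/36]
6 hosts opened.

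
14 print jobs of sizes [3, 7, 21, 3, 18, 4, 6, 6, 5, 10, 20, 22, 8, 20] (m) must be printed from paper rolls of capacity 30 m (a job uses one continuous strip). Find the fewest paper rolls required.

6

Total = 22 + 21 + 20 + 20 + 18 + 10 + 8 + 7 + 6 + 6 + 5 + 4 + 3 + 3 = 153 m.
Lower bound: ⌈153/30⌉ = 6 paper rolls.
A packing using 6 paper rolls:
  roll 1: 22 + 8 = 30
  roll 2: 21 + 7 = 28
  roll 3: 20 + 10 = 30
  roll 4: 20 + 6 + 4 = 30
  roll 5: 18 + 6 + 5 = 29
  roll 6: 3 + 3 = 6
This matches the lower bound, so 6 is optimal.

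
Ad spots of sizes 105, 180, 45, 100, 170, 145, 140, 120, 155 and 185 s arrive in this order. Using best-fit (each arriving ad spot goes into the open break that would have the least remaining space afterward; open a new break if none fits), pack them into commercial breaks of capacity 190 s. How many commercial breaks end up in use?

9

  105 → break 1 (new)  [load 105/190]
  180 → break 2 (new)  [load 180/190]
  45 → break 1  [load 150/190]
  100 → break 3 (new)  [load 100/190]
  170 → break 4 (new)  [load 170/190]
  145 → break 5 (new)  [load 145/190]
  140 → break 6 (new)  [load 140/190]
  120 → break 7 (new)  [load 120/190]
  155 → break 8 (new)  [load 155/190]
  185 → break 9 (new)  [load 185/190]
9 commercial breaks opened.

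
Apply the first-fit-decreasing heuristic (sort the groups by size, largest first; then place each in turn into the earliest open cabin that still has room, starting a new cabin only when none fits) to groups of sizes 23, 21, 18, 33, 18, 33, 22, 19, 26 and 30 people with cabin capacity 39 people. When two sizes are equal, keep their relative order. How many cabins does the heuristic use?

8

Sorted descending: 33, 33, 30, 26, 23, 22, 21, 19, 18, 18.
  33 → cabin 1 (new)  [load 33/39]
  33 → cabin 2 (new)  [load 33/39]
  30 → cabin 3 (new)  [load 30/39]
  26 → cabin 4 (new)  [load 26/39]
  23 → cabin 5 (new)  [load 23/39]
  22 → cabin 6 (new)  [load 22/39]
  21 → cabin 7 (new)  [load 21/39]
  19 → cabin 8 (new)  [load 19/39]
  18 → cabin 7  [load 39/39]
  18 → cabin 8  [load 37/39]
8 cabins opened.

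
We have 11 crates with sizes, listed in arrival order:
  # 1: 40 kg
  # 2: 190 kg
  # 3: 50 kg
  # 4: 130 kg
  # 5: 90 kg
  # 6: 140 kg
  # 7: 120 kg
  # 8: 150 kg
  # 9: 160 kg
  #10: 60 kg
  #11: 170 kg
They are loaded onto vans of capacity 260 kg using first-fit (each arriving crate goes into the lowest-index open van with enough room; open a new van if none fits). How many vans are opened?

7

  40 → van 1 (new)  [load 40/260]
  190 → van 1  [load 230/260]
  50 → van 2 (new)  [load 50/260]
  130 → van 2  [load 180/260]
  90 → van 3 (new)  [load 90/260]
  140 → van 3  [load 230/260]
  120 → van 4 (new)  [load 120/260]
  150 → van 5 (new)  [load 150/260]
  160 → van 6 (new)  [load 160/260]
  60 → van 2  [load 240/260]
  170 → van 7 (new)  [load 170/260]
7 vans opened.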